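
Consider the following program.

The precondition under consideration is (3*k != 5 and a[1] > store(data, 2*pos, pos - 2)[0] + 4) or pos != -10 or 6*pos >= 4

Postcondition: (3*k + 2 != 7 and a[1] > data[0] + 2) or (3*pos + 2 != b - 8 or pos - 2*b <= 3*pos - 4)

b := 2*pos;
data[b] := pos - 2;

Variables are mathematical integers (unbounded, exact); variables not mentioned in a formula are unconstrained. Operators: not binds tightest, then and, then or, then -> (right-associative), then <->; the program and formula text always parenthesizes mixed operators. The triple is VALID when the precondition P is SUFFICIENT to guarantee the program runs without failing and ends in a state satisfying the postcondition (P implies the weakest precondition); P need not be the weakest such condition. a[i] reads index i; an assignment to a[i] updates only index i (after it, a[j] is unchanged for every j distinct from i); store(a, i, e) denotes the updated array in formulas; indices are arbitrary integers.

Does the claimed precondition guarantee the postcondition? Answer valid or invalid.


Working backward. After the program, the postcondition (3*k + 2 != 7 and a[1] > data[0] + 2) or (3*pos + 2 != b - 8 or pos - 2*b <= 3*pos - 4) must hold; in canonical form it is (3*k != 5 and a[1] > data[0] + 2) or 3*pos != b - 10 or 2*b + 2*pos >= 4.
Before data[b] := pos - 2: (3*k != 5 and a[1] > store(data, b, pos - 2)[0] + 2) or 3*pos != b - 10 or 2*b + 2*pos >= 4
Before b := 2*pos: (3*k != 5 and a[1] > store(data, 2*pos, pos - 2)[0] + 2) or pos != -10 or 6*pos >= 4
The weakest precondition is (3*k != 5 and a[1] > store(data, 2*pos, pos - 2)[0] + 2) or pos != -10 or 6*pos >= 4.
Check whether (3*k != 5 and a[1] > store(data, 2*pos, pos - 2)[0] + 4) or pos != -10 or 6*pos >= 4 implies it.
Every state satisfying the precondition satisfies the weakest precondition: the implication holds.
Answer: valid


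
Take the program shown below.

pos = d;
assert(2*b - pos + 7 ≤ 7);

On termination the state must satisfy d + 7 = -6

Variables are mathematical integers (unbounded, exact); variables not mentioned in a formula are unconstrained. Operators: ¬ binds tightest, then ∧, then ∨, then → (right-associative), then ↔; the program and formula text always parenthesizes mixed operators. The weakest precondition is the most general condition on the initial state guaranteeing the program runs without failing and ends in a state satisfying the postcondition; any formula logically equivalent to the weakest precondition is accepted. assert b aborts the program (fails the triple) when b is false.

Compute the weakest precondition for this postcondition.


Working backward. After the program, the postcondition d + 7 = -6 must hold; in canonical form it is d = -13.
Before assert 2*b - pos + 7 ≤ 7: 2*b ≤ pos ∧ d = -13
Before pos := d: 2*b ≤ d ∧ d = -13
Answer: WP = 2*b ≤ d ∧ d = -13


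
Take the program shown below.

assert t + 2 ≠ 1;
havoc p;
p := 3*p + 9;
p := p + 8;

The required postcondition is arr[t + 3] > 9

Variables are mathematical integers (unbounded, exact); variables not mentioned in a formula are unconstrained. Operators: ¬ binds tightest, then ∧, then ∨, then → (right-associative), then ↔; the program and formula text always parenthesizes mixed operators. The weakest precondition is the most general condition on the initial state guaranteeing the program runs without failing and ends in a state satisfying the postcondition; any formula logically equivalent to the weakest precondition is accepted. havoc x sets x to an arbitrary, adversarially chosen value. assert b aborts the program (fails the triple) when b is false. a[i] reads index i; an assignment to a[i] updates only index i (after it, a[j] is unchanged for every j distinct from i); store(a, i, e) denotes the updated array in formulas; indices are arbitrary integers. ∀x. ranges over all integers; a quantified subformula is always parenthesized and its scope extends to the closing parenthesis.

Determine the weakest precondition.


Working backward. After the program, arr[t + 3] > 9 must hold.
Before p := p + 8: arr[t + 3] > 9
Before p := 3*p + 9: arr[t + 3] > 9
Before havoc p: arr[t + 3] > 9
Before assert t + 2 ≠ 1: t ≠ -1 ∧ arr[t + 3] > 9
Answer: WP = t ≠ -1 ∧ arr[t + 3] > 9


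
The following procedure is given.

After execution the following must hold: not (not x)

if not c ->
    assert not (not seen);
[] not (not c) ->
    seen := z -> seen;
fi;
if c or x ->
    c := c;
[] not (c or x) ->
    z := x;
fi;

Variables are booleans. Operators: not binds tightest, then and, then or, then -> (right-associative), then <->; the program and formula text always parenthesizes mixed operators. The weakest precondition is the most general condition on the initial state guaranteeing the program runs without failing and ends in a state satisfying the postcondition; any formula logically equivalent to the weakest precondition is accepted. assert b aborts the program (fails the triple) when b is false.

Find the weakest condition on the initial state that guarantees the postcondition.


Working backward. After the program, the postcondition not (not x) must hold; in canonical form it is x.
Then branch requires x; else branch requires x.
Before the if: ((c or x) -> x) and ((not (c or x)) -> x)
Then branch requires seen and ((c or x) -> x) and ((not (c or x)) -> x); else branch requires ((c or x) -> x) and ((not (c or x)) -> x).
Before the if: ((not c) -> (seen and ((c or x) -> x) and ((not (c or x)) -> x))) and (c -> (((c or x) -> x) and ((not (c or x)) -> x)))
Answer: WP = ((not c) -> (seen and ((c or x) -> x) and ((not (c or x)) -> x))) and (c -> (((c or x) -> x) and ((not (c or x)) -> x)))


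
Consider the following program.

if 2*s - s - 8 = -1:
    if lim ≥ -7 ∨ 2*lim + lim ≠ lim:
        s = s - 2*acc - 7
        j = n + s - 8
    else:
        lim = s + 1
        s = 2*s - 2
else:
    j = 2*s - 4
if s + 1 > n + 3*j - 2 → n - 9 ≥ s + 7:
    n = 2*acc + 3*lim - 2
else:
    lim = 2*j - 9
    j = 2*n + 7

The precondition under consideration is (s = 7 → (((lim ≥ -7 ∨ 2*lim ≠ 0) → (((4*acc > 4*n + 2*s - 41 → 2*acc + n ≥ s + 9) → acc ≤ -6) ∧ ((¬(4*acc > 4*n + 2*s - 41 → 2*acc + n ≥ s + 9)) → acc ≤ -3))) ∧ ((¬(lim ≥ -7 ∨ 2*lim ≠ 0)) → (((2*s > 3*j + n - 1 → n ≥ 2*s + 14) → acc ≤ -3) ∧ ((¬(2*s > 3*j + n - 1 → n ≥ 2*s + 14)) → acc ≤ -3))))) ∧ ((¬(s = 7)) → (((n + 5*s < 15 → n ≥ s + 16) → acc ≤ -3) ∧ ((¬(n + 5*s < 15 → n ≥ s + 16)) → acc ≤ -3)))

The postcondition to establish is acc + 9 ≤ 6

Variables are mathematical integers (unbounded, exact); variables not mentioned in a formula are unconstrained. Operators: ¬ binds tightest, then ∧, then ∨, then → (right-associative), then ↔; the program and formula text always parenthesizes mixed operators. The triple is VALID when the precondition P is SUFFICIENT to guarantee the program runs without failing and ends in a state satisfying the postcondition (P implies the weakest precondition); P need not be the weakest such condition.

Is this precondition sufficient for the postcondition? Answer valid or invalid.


Working backward. After the program, the postcondition acc + 9 ≤ 6 must hold; in canonical form it is acc ≤ -3.
Then branch requires acc ≤ -3; else branch requires acc ≤ -3.
Before the if: ((s > 3*j + n - 3 → n ≥ s + 16) → acc ≤ -3) ∧ ((¬(s > 3*j + n - 3 → n ≥ s + 16)) → acc ≤ -3)
Then branch requires ((lim ≥ -7 ∨ 2*lim ≠ 0) → (((4*acc > 4*n + 2*s - 41 → 2*acc + n ≥ s + 9) → acc ≤ -3) ∧ ((¬(4*acc > 4*n + 2*s - 41 → 2*acc + n ≥ s + 9)) → acc ≤ -3))) ∧ ((¬(lim ≥ -7 ∨ 2*lim ≠ 0)) → (((2*s > 3*j + n - 1 → n ≥ 2*s + 14) → acc ≤ -3) ∧ ((¬(2*s > 3*j + n - 1 → n ≥ 2*s + 14)) → acc ≤ -3))); else branch requires ((n + 5*s < 15 → n ≥ s + 16) → acc ≤ -3) ∧ ((¬(n + 5*s < 15 → n ≥ s + 16)) → acc ≤ -3).
Before the if: (s = 7 → (((lim ≥ -7 ∨ 2*lim ≠ 0) → (((4*acc > 4*n + 2*s - 41 → 2*acc + n ≥ s + 9) → acc ≤ -3) ∧ ((¬(4*acc > 4*n + 2*s - 41 → 2*acc + n ≥ s + 9)) → acc ≤ -3))) ∧ ((¬(lim ≥ -7 ∨ 2*lim ≠ 0)) → (((2*s > 3*j + n - 1 → n ≥ 2*s + 14) → acc ≤ -3) ∧ ((¬(2*s > 3*j + n - 1 → n ≥ 2*s + 14)) → acc ≤ -3))))) ∧ ((¬(s = 7)) → (((n + 5*s < 15 → n ≥ s + 16) → acc ≤ -3) ∧ ((¬(n + 5*s < 15 → n ≥ s + 16)) → acc ≤ -3)))
The weakest precondition is (s = 7 → (((lim ≥ -7 ∨ 2*lim ≠ 0) → (((4*acc > 4*n + 2*s - 41 → 2*acc + n ≥ s + 9) → acc ≤ -3) ∧ ((¬(4*acc > 4*n + 2*s - 41 → 2*acc + n ≥ s + 9)) → acc ≤ -3))) ∧ ((¬(lim ≥ -7 ∨ 2*lim ≠ 0)) → (((2*s > 3*j + n - 1 → n ≥ 2*s + 14) → acc ≤ -3) ∧ ((¬(2*s > 3*j + n - 1 → n ≥ 2*s + 14)) → acc ≤ -3))))) ∧ ((¬(s = 7)) → (((n + 5*s < 15 → n ≥ s + 16) → acc ≤ -3) ∧ ((¬(n + 5*s < 15 → n ≥ s + 16)) → acc ≤ -3))).
Check whether (s = 7 → (((lim ≥ -7 ∨ 2*lim ≠ 0) → (((4*acc > 4*n + 2*s - 41 → 2*acc + n ≥ s + 9) → acc ≤ -6) ∧ ((¬(4*acc > 4*n + 2*s - 41 → 2*acc + n ≥ s + 9)) → acc ≤ -3))) ∧ ((¬(lim ≥ -7 ∨ 2*lim ≠ 0)) → (((2*s > 3*j + n - 1 → n ≥ 2*s + 14) → acc ≤ -3) ∧ ((¬(2*s > 3*j + n - 1 → n ≥ 2*s + 14)) → acc ≤ -3))))) ∧ ((¬(s = 7)) → (((n + 5*s < 15 → n ≥ s + 16) → acc ≤ -3) ∧ ((¬(n + 5*s < 15 → n ≥ s + 16)) → acc ≤ -3))) implies it.
Every state satisfying the precondition satisfies the weakest precondition: the implication holds.
Answer: valid


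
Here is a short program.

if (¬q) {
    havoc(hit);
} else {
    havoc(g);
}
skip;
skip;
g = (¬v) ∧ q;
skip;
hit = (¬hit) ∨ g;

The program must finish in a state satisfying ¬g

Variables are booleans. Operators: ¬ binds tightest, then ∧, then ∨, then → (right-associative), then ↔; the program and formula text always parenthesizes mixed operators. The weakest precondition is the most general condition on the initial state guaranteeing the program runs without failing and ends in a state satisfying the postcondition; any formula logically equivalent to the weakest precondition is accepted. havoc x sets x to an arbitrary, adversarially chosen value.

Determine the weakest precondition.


Working backward. After the program, ¬g must hold.
Before hit := (¬hit) ∨ g: ¬g
Before skip: ¬g
Before g := (¬v) ∧ q: ¬((¬v) ∧ q)
Before skip: ¬((¬v) ∧ q)
Before skip: ¬((¬v) ∧ q)
Then branch requires ¬((¬v) ∧ q); else branch requires ¬((¬v) ∧ q).
Before the if: ((¬q) → (¬((¬v) ∧ q))) ∧ (q → (¬((¬v) ∧ q)))
Answer: WP = ((¬q) → (¬((¬v) ∧ q))) ∧ (q → (¬((¬v) ∧ q)))


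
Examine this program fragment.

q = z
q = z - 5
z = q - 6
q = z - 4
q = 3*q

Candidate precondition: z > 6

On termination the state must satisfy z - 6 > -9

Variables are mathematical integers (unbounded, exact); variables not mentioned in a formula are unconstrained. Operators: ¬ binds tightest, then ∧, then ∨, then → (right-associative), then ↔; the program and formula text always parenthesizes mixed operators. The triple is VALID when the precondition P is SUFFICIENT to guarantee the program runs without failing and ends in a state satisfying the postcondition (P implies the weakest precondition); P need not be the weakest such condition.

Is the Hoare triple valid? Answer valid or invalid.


Working backward. After the program, the postcondition z - 6 > -9 must hold; in canonical form it is z > -3.
Before q := 3*q: z > -3
Before q := z - 4: z > -3
Before z := q - 6: q > 3
Before q := z - 5: z > 8
Before q := z: z > 8
The weakest precondition is z > 8.
Check whether z > 6 implies it.
Countermodel: at the initial state z = 7, the precondition holds but the weakest precondition fails.
Answer: invalid


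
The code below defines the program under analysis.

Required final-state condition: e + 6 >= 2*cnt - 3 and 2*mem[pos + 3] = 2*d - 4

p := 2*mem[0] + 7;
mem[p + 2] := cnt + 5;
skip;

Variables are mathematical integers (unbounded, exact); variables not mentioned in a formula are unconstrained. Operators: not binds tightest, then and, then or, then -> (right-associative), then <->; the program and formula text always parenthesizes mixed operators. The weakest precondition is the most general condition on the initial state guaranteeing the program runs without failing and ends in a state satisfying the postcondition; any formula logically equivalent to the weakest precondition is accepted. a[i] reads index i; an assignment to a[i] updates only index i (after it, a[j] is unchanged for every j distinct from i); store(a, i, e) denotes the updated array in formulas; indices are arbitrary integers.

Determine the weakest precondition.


Working backward. After the program, the postcondition e + 6 >= 2*cnt - 3 and 2*mem[pos + 3] = 2*d - 4 must hold; in canonical form it is e >= 2*cnt - 9 and 2*mem[pos + 3] = 2*d - 4.
Before skip: e >= 2*cnt - 9 and 2*mem[pos + 3] = 2*d - 4
Before mem[p + 2] := cnt + 5: e >= 2*cnt - 9 and 2*store(mem, p + 2, cnt + 5)[pos + 3] = 2*d - 4
Before p := 2*mem[0] + 7: e >= 2*cnt - 9 and 2*store(mem, 2*mem[0] + 9, cnt + 5)[pos + 3] = 2*d - 4
Answer: WP = e >= 2*cnt - 9 and 2*store(mem, 2*mem[0] + 9, cnt + 5)[pos + 3] = 2*d - 4


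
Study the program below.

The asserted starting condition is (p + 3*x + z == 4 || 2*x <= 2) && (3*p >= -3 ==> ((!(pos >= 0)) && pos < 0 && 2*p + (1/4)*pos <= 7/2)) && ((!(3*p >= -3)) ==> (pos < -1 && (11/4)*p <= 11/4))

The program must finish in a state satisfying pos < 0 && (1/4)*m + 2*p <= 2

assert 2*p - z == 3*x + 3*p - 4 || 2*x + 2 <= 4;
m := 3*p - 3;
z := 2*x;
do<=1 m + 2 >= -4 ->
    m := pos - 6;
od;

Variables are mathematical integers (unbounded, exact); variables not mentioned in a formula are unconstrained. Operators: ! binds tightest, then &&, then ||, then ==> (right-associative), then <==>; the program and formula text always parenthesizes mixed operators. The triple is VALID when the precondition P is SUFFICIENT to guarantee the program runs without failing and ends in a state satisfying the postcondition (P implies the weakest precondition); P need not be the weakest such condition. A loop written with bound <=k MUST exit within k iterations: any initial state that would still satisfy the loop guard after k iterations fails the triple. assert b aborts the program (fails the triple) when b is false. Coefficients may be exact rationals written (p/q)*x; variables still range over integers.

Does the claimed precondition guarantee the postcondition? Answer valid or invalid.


Working backward. After the program, pos < 0 && (1/4)*m + 2*p <= 2 must hold.
Before the loop (bound <=1), unroll the exhaustion recursion (WP_0 = exit-now case; WP_j = one more guarded iteration, up to j = 1):
  WP_0: (!(m >= -6)) && pos < 0 && (1/4)*m + 2*p <= 2
  WP_1: (m >= -6 ==> ((!(pos >= 0)) && pos < 0 && 2*p + (1/4)*pos <= 7/2)) && ((!(m >= -6)) ==> (pos < 0 && (1/4)*m + 2*p <= 2))
So before the loop: (m >= -6 ==> ((!(pos >= 0)) && pos < 0 && 2*p + (1/4)*pos <= 7/2)) && ((!(m >= -6)) ==> (pos < 0 && (1/4)*m + 2*p <= 2))
Before z := 2*x: (m >= -6 ==> ((!(pos >= 0)) && pos < 0 && 2*p + (1/4)*pos <= 7/2)) && ((!(m >= -6)) ==> (pos < 0 && (1/4)*m + 2*p <= 2))
Before m := 3*p - 3: (3*p >= -3 ==> ((!(pos >= 0)) && pos < 0 && 2*p + (1/4)*pos <= 7/2)) && ((!(3*p >= -3)) ==> (pos < 0 && (11/4)*p <= 11/4))
Before assert 2*p - z == 3*x + 3*p - 4 || 2*x + 2 <= 4: (p + 3*x + z == 4 || 2*x <= 2) && (3*p >= -3 ==> ((!(pos >= 0)) && pos < 0 && 2*p + (1/4)*pos <= 7/2)) && ((!(3*p >= -3)) ==> (pos < 0 && (11/4)*p <= 11/4))
The weakest precondition is (p + 3*x + z == 4 || 2*x <= 2) && (3*p >= -3 ==> ((!(pos >= 0)) && pos < 0 && 2*p + (1/4)*pos <= 7/2)) && ((!(3*p >= -3)) ==> (pos < 0 && (11/4)*p <= 11/4)).
Check whether (p + 3*x + z == 4 || 2*x <= 2) && (3*p >= -3 ==> ((!(pos >= 0)) && pos < 0 && 2*p + (1/4)*pos <= 7/2)) && ((!(3*p >= -3)) ==> (pos < -1 && (11/4)*p <= 11/4)) implies it.
Every state satisfying the precondition satisfies the weakest precondition: the implication holds.
Answer: valid


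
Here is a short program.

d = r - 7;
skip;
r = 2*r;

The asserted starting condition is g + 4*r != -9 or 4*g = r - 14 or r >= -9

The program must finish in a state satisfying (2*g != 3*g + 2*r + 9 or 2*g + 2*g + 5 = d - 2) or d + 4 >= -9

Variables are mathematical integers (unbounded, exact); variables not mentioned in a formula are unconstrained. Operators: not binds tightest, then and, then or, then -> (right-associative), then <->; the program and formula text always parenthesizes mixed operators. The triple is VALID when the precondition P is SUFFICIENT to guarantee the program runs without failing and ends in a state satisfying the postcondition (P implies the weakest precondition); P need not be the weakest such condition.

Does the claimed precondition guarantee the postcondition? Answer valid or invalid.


Working backward. After the program, the postcondition (2*g != 3*g + 2*r + 9 or 2*g + 2*g + 5 = d - 2) or d + 4 >= -9 must hold; in canonical form it is g + 2*r != -9 or 4*g = d - 7 or d >= -13.
Before r := 2*r: g + 4*r != -9 or 4*g = d - 7 or d >= -13
Before skip: g + 4*r != -9 or 4*g = d - 7 or d >= -13
Before d := r - 7: g + 4*r != -9 or 4*g = r - 14 or r >= -6
The weakest precondition is g + 4*r != -9 or 4*g = r - 14 or r >= -6.
Check whether g + 4*r != -9 or 4*g = r - 14 or r >= -9 implies it.
Countermodel: at the initial state g = 27, r = -9, the precondition holds but the weakest precondition fails.
Answer: invalid


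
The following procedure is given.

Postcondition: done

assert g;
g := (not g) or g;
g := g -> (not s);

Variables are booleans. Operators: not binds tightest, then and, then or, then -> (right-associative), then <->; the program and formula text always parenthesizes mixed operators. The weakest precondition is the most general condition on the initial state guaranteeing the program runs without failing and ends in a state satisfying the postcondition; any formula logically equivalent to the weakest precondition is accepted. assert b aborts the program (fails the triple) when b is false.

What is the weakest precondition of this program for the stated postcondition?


Working backward. After the program, done must hold.
Before g := g -> (not s): done
Before g := (not g) or g: done
Before assert g: g and done
Answer: WP = g and done


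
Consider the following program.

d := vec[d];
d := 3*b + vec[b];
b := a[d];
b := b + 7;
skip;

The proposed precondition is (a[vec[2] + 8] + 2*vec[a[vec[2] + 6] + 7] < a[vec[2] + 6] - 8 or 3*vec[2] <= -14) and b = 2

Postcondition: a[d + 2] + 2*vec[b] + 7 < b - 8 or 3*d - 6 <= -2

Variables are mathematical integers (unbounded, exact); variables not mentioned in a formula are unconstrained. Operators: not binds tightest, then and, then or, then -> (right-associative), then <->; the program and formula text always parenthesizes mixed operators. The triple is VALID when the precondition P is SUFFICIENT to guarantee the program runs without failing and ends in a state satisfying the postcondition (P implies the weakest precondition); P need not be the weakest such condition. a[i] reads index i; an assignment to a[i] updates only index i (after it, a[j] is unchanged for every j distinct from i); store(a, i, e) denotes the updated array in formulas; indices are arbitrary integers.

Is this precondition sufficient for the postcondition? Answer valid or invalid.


Working backward. After the program, the postcondition a[d + 2] + 2*vec[b] + 7 < b - 8 or 3*d - 6 <= -2 must hold; in canonical form it is a[d + 2] + 2*vec[b] < b - 15 or 3*d <= 4.
Before skip: a[d + 2] + 2*vec[b] < b - 15 or 3*d <= 4
Before b := b + 7: a[d + 2] + 2*vec[b + 7] < b - 8 or 3*d <= 4
Before b := a[d]: a[d + 2] + 2*vec[a[d] + 7] < a[d] - 8 or 3*d <= 4
Before d := 3*b + vec[b]: a[vec[b] + 3*b + 2] + 2*vec[a[vec[b] + 3*b] + 7] < a[vec[b] + 3*b] - 8 or 3*vec[b] + 9*b <= 4
Before d := vec[d]: a[vec[b] + 3*b + 2] + 2*vec[a[vec[b] + 3*b] + 7] < a[vec[b] + 3*b] - 8 or 3*vec[b] + 9*b <= 4
The weakest precondition is a[vec[b] + 3*b + 2] + 2*vec[a[vec[b] + 3*b] + 7] < a[vec[b] + 3*b] - 8 or 3*vec[b] + 9*b <= 4.
Check whether (a[vec[2] + 8] + 2*vec[a[vec[2] + 6] + 7] < a[vec[2] + 6] - 8 or 3*vec[2] <= -14) and b = 2 implies it.
Every state satisfying the precondition satisfies the weakest precondition: the implication holds.
Answer: valid


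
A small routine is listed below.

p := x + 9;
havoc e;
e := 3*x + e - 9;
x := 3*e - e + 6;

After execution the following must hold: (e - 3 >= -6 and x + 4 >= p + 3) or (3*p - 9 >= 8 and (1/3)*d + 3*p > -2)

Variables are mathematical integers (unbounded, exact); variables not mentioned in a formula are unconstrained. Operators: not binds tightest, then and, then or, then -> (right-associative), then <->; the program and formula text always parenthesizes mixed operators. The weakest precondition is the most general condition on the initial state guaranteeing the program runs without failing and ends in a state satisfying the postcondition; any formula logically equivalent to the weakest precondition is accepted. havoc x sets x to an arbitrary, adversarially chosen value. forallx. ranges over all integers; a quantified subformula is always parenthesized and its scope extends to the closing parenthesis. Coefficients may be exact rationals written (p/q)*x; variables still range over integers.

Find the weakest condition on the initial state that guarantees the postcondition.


Working backward. After the program, the postcondition (e - 3 >= -6 and x + 4 >= p + 3) or (3*p - 9 >= 8 and (1/3)*d + 3*p > -2) must hold; in canonical form it is (e >= -3 and x >= p - 1) or (3*p >= 17 and (1/3)*d + 3*p > -2).
Before x := 3*e - e + 6: (e >= -3 and 2*e >= p - 7) or (3*p >= 17 and (1/3)*d + 3*p > -2)
Before e := 3*x + e - 9: (e + 3*x >= 6 and 2*e + 6*x >= p + 11) or (3*p >= 17 and (1/3)*d + 3*p > -2)
Before havoc e: forall e_1. ((e_1 + 3*x >= 6 and 2*e_1 + 6*x >= p + 11) or (3*p >= 17 and (1/3)*d + 3*p > -2))
Before p := x + 9: forall e_1. ((e_1 + 3*x >= 6 and 2*e_1 + 5*x >= 20) or (3*x >= -10 and (1/3)*d + 3*x > -29))
Answer: WP = forall e_1. ((e_1 + 3*x >= 6 and 2*e_1 + 5*x >= 20) or (3*x >= -10 and (1/3)*d + 3*x > -29))


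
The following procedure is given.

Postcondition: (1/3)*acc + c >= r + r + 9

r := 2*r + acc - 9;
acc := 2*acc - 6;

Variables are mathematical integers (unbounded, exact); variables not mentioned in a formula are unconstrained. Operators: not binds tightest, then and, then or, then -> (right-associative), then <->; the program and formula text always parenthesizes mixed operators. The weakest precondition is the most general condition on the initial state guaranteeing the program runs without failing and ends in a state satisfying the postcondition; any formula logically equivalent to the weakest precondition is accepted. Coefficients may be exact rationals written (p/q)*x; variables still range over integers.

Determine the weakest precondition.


Working backward. After the program, the postcondition (1/3)*acc + c >= r + r + 9 must hold; in canonical form it is (1/3)*acc + c >= 2*r + 9.
Before acc := 2*acc - 6: (2/3)*acc + c >= 2*r + 11
Before r := 2*r + acc - 9: c >= (4/3)*acc + 4*r - 7
Answer: WP = c >= (4/3)*acc + 4*r - 7


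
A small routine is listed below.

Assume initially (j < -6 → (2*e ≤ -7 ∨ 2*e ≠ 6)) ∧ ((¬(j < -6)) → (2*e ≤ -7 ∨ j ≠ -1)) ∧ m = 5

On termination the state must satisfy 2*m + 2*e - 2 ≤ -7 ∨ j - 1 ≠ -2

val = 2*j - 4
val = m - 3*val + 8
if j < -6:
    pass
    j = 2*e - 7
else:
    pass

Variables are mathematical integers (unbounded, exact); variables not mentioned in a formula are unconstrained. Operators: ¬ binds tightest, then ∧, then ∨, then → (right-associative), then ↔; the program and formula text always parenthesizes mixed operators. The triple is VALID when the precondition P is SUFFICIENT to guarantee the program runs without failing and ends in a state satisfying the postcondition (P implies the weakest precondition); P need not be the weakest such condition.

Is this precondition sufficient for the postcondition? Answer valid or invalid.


Working backward. After the program, the postcondition 2*m + 2*e - 2 ≤ -7 ∨ j - 1 ≠ -2 must hold; in canonical form it is 2*e + 2*m ≤ -5 ∨ j ≠ -1.
Then branch requires 2*e + 2*m ≤ -5 ∨ 2*e ≠ 6; else branch requires 2*e + 2*m ≤ -5 ∨ j ≠ -1.
Before the if: (j < -6 → (2*e + 2*m ≤ -5 ∨ 2*e ≠ 6)) ∧ ((¬(j < -6)) → (2*e + 2*m ≤ -5 ∨ j ≠ -1))
Before val := m - 3*val + 8: (j < -6 → (2*e + 2*m ≤ -5 ∨ 2*e ≠ 6)) ∧ ((¬(j < -6)) → (2*e + 2*m ≤ -5 ∨ j ≠ -1))
Before val := 2*j - 4: (j < -6 → (2*e + 2*m ≤ -5 ∨ 2*e ≠ 6)) ∧ ((¬(j < -6)) → (2*e + 2*m ≤ -5 ∨ j ≠ -1))
The weakest precondition is (j < -6 → (2*e + 2*m ≤ -5 ∨ 2*e ≠ 6)) ∧ ((¬(j < -6)) → (2*e + 2*m ≤ -5 ∨ j ≠ -1)).
Check whether (j < -6 → (2*e ≤ -7 ∨ 2*e ≠ 6)) ∧ ((¬(j < -6)) → (2*e ≤ -7 ∨ j ≠ -1)) ∧ m = 5 implies it.
Countermodel: at the initial state e = -4, j = -1, m = 5, the precondition holds but the weakest precondition fails.
Answer: invalid


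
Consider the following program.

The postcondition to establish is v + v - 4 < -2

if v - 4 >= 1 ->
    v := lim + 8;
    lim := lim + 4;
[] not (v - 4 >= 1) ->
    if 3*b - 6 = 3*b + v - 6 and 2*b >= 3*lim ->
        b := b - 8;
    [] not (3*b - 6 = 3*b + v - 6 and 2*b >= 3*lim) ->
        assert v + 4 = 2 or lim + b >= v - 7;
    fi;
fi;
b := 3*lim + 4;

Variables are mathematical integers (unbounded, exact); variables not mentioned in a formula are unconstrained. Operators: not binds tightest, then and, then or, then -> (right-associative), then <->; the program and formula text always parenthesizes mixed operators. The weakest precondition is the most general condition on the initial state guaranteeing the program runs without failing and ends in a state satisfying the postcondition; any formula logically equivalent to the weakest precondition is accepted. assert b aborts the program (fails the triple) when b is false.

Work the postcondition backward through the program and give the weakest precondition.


Working backward. After the program, the postcondition v + v - 4 < -2 must hold; in canonical form it is 2*v < 2.
Before b := 3*lim + 4: 2*v < 2
Then branch requires 2*lim < -14; else branch requires ((v = 0 and 2*b >= 3*lim) -> 2*v < 2) and ((not (v = 0 and 2*b >= 3*lim)) -> ((v = -2 or b + lim >= v - 7) and 2*v < 2)).
Before the if: (v >= 5 -> 2*lim < -14) and ((not (v >= 5)) -> (((v = 0 and 2*b >= 3*lim) -> 2*v < 2) and ((not (v = 0 and 2*b >= 3*lim)) -> ((v = -2 or b + lim >= v - 7) and 2*v < 2))))
Answer: WP = (v >= 5 -> 2*lim < -14) and ((not (v >= 5)) -> (((v = 0 and 2*b >= 3*lim) -> 2*v < 2) and ((not (v = 0 and 2*b >= 3*lim)) -> ((v = -2 or b + lim >= v - 7) and 2*v < 2))))


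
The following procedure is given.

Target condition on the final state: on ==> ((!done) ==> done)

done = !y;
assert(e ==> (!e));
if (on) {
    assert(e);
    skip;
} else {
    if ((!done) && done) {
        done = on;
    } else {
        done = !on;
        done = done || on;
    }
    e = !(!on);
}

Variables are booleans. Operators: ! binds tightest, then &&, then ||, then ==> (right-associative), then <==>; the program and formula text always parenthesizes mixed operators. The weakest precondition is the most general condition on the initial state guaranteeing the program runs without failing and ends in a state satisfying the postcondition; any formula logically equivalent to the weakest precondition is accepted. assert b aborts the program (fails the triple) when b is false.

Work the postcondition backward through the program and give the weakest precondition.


Working backward. After the program, on ==> ((!done) ==> done) must hold.
Then branch requires e && (on ==> ((!done) ==> done)); else branch requires true.
Before the if: on ==> (e && (on ==> ((!done) ==> done)))
Before assert e ==> (!e): (e ==> (!e)) && (on ==> (e && (on ==> ((!done) ==> done))))
Before done := !y: (e ==> (!e)) && (on ==> (e && (on ==> (y ==> (!y)))))
Answer: WP = (e ==> (!e)) && (on ==> (e && (on ==> (y ==> (!y)))))


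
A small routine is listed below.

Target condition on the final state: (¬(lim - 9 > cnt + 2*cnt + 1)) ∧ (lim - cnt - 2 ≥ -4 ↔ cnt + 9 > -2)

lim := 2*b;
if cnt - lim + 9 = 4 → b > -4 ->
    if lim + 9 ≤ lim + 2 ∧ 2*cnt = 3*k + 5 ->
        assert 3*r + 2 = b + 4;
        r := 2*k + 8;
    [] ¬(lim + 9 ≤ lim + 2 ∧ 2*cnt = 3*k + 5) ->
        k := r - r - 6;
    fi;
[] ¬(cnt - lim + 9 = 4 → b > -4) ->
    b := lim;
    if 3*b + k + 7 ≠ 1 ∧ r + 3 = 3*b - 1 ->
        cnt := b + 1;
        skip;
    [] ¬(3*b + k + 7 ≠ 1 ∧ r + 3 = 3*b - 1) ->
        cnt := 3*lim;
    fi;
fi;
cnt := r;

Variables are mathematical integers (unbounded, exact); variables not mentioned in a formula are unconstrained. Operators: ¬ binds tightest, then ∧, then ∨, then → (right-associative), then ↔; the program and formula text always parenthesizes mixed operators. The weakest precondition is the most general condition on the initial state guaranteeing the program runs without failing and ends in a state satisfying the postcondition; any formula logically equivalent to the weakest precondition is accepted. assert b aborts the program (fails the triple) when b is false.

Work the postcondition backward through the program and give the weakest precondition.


Working backward. After the program, the postcondition (¬(lim - 9 > cnt + 2*cnt + 1)) ∧ (lim - cnt - 2 ≥ -4 ↔ cnt + 9 > -2) must hold; in canonical form it is (¬(lim > 3*cnt + 10)) ∧ (lim ≥ cnt - 2 ↔ cnt > -11).
Before cnt := r: (¬(lim > 3*r + 10)) ∧ (lim ≥ r - 2 ↔ r > -11)
Then branch requires (¬(lim > 3*r + 10)) ∧ (lim ≥ r - 2 ↔ r > -11); else branch requires ((k + 3*lim ≠ -6 ∧ r = 3*lim - 4) → ((¬(lim > 3*r + 10)) ∧ (lim ≥ r - 2 ↔ r > -11))) ∧ ((¬(k + 3*lim ≠ -6 ∧ r = 3*lim - 4)) → ((¬(lim > 3*r + 10)) ∧ (lim ≥ r - 2 ↔ r > -11))).
Before the if: ((cnt = lim - 5 → b > -4) → ((¬(lim > 3*r + 10)) ∧ (lim ≥ r - 2 ↔ r > -11))) ∧ ((¬(cnt = lim - 5 → b > -4)) → (((k + 3*lim ≠ -6 ∧ r = 3*lim - 4) → ((¬(lim > 3*r + 10)) ∧ (lim ≥ r - 2 ↔ r > -11))) ∧ ((¬(k + 3*lim ≠ -6 ∧ r = 3*lim - 4)) → ((¬(lim > 3*r + 10)) ∧ (lim ≥ r - 2 ↔ r > -11)))))
Before lim := 2*b: ((cnt = 2*b - 5 → b > -4) → ((¬(2*b > 3*r + 10)) ∧ (2*b ≥ r - 2 ↔ r > -11))) ∧ ((¬(cnt = 2*b - 5 → b > -4)) → (((6*b + k ≠ -6 ∧ r = 6*b - 4) → ((¬(2*b > 3*r + 10)) ∧ (2*b ≥ r - 2 ↔ r > -11))) ∧ ((¬(6*b + k ≠ -6 ∧ r = 6*b - 4)) → ((¬(2*b > 3*r + 10)) ∧ (2*b ≥ r - 2 ↔ r > -11)))))
Answer: WP = ((cnt = 2*b - 5 → b > -4) → ((¬(2*b > 3*r + 10)) ∧ (2*b ≥ r - 2 ↔ r > -11))) ∧ ((¬(cnt = 2*b - 5 → b > -4)) → (((6*b + k ≠ -6 ∧ r = 6*b - 4) → ((¬(2*b > 3*r + 10)) ∧ (2*b ≥ r - 2 ↔ r > -11))) ∧ ((¬(6*b + k ≠ -6 ∧ r = 6*b - 4)) → ((¬(2*b > 3*r + 10)) ∧ (2*b ≥ r - 2 ↔ r > -11)))))


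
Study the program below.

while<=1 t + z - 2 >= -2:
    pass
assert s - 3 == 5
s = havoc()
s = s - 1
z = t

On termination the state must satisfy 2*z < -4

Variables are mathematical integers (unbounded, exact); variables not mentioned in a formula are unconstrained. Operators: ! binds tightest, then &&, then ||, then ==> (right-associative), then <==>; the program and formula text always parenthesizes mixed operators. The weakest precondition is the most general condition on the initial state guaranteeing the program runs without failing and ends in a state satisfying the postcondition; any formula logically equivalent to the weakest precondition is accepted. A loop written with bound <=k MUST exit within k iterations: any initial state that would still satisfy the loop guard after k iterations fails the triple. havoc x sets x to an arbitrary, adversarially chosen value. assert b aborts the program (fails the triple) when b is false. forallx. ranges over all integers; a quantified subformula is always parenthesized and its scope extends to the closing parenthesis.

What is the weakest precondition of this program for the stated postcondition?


Working backward. After the program, 2*z < -4 must hold.
Before z := t: 2*t < -4
Before s := s - 1: 2*t < -4
Before havoc s: 2*t < -4
Before assert s - 3 == 5: s == 8 && 2*t < -4
Before the loop (bound <=1), unroll the exhaustion recursion (WP_0 = exit-now case; WP_j = one more guarded iteration, up to j = 1):
  WP_0: (!(t + z >= 0)) && s == 8 && 2*t < -4
  WP_1: (t + z >= 0 ==> ((!(t + z >= 0)) && s == 8 && 2*t < -4)) && ((!(t + z >= 0)) ==> (s == 8 && 2*t < -4))
So before the loop: (t + z >= 0 ==> ((!(t + z >= 0)) && s == 8 && 2*t < -4)) && ((!(t + z >= 0)) ==> (s == 8 && 2*t < -4))
Answer: WP = (t + z >= 0 ==> ((!(t + z >= 0)) && s == 8 && 2*t < -4)) && ((!(t + z >= 0)) ==> (s == 8 && 2*t < -4))


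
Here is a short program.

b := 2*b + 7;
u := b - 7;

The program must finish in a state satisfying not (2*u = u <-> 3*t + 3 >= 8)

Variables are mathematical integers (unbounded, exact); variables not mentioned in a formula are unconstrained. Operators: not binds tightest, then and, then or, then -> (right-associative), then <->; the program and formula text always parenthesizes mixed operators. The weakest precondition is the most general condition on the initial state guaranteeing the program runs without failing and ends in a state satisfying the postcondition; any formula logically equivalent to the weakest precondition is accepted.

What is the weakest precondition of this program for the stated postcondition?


Working backward. After the program, the postcondition not (2*u = u <-> 3*t + 3 >= 8) must hold; in canonical form it is not (u = 0 <-> 3*t >= 5).
Before u := b - 7: not (b = 7 <-> 3*t >= 5)
Before b := 2*b + 7: not (2*b = 0 <-> 3*t >= 5)
Answer: WP = not (2*b = 0 <-> 3*t >= 5)


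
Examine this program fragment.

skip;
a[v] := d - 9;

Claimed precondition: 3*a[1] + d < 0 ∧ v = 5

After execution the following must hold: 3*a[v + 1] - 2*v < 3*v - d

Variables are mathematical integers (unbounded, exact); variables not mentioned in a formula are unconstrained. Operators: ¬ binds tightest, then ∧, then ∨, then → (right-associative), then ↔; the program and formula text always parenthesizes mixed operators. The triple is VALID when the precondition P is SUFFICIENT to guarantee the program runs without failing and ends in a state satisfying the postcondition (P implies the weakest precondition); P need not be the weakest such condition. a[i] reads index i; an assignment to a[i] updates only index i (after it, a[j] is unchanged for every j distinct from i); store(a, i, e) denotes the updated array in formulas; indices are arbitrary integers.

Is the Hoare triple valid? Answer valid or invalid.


Working backward. After the program, the postcondition 3*a[v + 1] - 2*v < 3*v - d must hold; in canonical form it is 3*a[v + 1] + d < 5*v.
Before a[v] := d - 9: 3*store(a, v, d - 9)[v + 1] + d < 5*v
Before skip: 3*store(a, v, d - 9)[v + 1] + d < 5*v
The weakest precondition is 3*store(a, v, d - 9)[v + 1] + d < 5*v.
Check whether 3*a[1] + d < 0 ∧ v = 5 implies it.
Countermodel: at the initial state a = {[1] = 0, [5] = 0, [6] = 9, elsewhere 0}, d = -1, v = 5, the precondition holds but the weakest precondition fails.
Answer: invalid


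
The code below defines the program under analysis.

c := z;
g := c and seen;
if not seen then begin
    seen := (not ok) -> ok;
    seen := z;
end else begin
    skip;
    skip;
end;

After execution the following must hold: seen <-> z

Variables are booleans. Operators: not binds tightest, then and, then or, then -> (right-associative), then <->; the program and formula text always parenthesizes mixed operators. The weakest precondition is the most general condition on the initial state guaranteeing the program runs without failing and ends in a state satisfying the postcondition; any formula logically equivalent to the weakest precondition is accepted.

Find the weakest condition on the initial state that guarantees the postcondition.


Working backward. After the program, seen <-> z must hold.
Then branch requires true; else branch requires seen <-> z.
Before the if: seen -> (seen <-> z)
Before g := c and seen: seen -> (seen <-> z)
Before c := z: seen -> (seen <-> z)
Answer: WP = seen -> (seen <-> z)


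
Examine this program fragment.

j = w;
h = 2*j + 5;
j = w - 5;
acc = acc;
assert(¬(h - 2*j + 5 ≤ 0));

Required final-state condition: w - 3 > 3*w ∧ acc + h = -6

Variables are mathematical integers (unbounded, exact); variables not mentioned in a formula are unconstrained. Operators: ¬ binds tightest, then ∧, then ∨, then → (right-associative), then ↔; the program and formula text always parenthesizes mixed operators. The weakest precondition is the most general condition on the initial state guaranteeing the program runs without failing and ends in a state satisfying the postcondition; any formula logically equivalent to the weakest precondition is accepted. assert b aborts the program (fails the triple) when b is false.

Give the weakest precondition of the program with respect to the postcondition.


Working backward. After the program, the postcondition w - 3 > 3*w ∧ acc + h = -6 must hold; in canonical form it is 2*w < -3 ∧ acc + h = -6.
Before assert ¬(h - 2*j + 5 ≤ 0): (¬(h ≤ 2*j - 5)) ∧ 2*w < -3 ∧ acc + h = -6
Before acc := acc: (¬(h ≤ 2*j - 5)) ∧ 2*w < -3 ∧ acc + h = -6
Before j := w - 5: (¬(h ≤ 2*w - 15)) ∧ 2*w < -3 ∧ acc + h = -6
Before h := 2*j + 5: (¬(2*j ≤ 2*w - 20)) ∧ 2*w < -3 ∧ acc + 2*j = -11
Before j := w: 2*w < -3 ∧ acc + 2*w = -11
Answer: WP = 2*w < -3 ∧ acc + 2*w = -11


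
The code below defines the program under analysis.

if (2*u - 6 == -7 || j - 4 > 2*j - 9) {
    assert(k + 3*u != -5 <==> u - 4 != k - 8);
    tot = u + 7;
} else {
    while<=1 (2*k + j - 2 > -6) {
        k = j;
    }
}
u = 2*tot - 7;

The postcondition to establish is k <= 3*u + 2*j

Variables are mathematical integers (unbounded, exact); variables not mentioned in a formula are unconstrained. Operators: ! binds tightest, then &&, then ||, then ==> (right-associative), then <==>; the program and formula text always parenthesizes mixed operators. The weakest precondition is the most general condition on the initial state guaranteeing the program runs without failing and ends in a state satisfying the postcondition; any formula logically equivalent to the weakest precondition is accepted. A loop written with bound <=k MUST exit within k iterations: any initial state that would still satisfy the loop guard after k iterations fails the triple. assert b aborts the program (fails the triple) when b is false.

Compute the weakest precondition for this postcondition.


Working backward. After the program, the postcondition k <= 3*u + 2*j must hold; in canonical form it is k <= 2*j + 3*u.
Before u := 2*tot - 7: k <= 2*j + 6*tot - 21
Then branch requires (k + 3*u != -5 <==> u != k - 4) && k <= 2*j + 6*u + 21; else branch requires (j + 2*k > -4 ==> ((!(3*j > -4)) && j + 6*tot >= 21)) && ((!(j + 2*k > -4)) ==> k <= 2*j + 6*tot - 21).
Before the if: ((2*u == -1 || j < 5) ==> ((k + 3*u != -5 <==> u != k - 4) && k <= 2*j + 6*u + 21)) && ((!(2*u == -1 || j < 5)) ==> ((j + 2*k > -4 ==> ((!(3*j > -4)) && j + 6*tot >= 21)) && ((!(j + 2*k > -4)) ==> k <= 2*j + 6*tot - 21)))
Answer: WP = ((2*u == -1 || j < 5) ==> ((k + 3*u != -5 <==> u != k - 4) && k <= 2*j + 6*u + 21)) && ((!(2*u == -1 || j < 5)) ==> ((j + 2*k > -4 ==> ((!(3*j > -4)) && j + 6*tot >= 21)) && ((!(j + 2*k > -4)) ==> k <= 2*j + 6*tot - 21)))


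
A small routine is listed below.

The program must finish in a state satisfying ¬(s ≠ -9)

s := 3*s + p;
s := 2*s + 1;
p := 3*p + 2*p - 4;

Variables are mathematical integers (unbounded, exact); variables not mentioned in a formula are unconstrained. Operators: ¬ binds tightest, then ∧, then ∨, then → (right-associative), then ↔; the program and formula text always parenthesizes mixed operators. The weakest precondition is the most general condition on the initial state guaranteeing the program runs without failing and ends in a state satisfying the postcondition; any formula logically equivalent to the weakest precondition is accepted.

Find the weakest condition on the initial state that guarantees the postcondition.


Working backward. After the program, ¬(s ≠ -9) must hold.
Before p := 3*p + 2*p - 4: ¬(s ≠ -9)
Before s := 2*s + 1: ¬(2*s ≠ -10)
Before s := 3*s + p: ¬(2*p + 6*s ≠ -10)
Answer: WP = ¬(2*p + 6*s ≠ -10)
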